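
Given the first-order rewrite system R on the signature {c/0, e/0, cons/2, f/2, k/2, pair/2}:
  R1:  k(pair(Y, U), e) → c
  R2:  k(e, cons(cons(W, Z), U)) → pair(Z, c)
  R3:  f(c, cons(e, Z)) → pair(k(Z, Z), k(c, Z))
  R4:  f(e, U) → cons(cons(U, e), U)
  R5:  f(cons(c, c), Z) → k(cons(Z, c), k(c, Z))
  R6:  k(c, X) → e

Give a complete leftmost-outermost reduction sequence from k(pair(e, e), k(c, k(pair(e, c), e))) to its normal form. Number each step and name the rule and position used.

c

1. k(pair(e, e), k(c, k(pair(e, c), e)))  →  k(pair(e, e), e)   [R6 at 2]
2. k(pair(e, e), e)  →  c   [R1 at ε]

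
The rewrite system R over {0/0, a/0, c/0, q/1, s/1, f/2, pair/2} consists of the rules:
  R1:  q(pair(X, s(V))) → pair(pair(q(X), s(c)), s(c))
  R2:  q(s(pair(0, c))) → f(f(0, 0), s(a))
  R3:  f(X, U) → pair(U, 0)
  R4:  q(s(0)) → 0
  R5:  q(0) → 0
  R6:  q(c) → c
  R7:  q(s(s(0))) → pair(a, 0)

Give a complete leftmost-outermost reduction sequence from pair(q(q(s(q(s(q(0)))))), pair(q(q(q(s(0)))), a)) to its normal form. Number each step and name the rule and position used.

pair(0, pair(0, a))

1. pair(q(q(s(q(s(q(0)))))), pair(q(q(q(s(0)))), a))  →  pair(q(q(s(q(s(0))))), pair(q(q(q(s(0)))), a))   [R5 at 1.1.1.1.1.1]
2. pair(q(q(s(q(s(0))))), pair(q(q(q(s(0)))), a))  →  pair(q(q(s(0))), pair(q(q(q(s(0)))), a))   [R4 at 1.1.1.1]
3. pair(q(q(s(0))), pair(q(q(q(s(0)))), a))  →  pair(q(0), pair(q(q(q(s(0)))), a))   [R4 at 1.1]
4. pair(q(0), pair(q(q(q(s(0)))), a))  →  pair(0, pair(q(q(q(s(0)))), a))   [R5 at 1]
5. pair(0, pair(q(q(q(s(0)))), a))  →  pair(0, pair(q(q(0)), a))   [R4 at 2.1.1.1]
6. pair(0, pair(q(q(0)), a))  →  pair(0, pair(q(0), a))   [R5 at 2.1.1]
7. pair(0, pair(q(0), a))  →  pair(0, pair(0, a))   [R5 at 2.1]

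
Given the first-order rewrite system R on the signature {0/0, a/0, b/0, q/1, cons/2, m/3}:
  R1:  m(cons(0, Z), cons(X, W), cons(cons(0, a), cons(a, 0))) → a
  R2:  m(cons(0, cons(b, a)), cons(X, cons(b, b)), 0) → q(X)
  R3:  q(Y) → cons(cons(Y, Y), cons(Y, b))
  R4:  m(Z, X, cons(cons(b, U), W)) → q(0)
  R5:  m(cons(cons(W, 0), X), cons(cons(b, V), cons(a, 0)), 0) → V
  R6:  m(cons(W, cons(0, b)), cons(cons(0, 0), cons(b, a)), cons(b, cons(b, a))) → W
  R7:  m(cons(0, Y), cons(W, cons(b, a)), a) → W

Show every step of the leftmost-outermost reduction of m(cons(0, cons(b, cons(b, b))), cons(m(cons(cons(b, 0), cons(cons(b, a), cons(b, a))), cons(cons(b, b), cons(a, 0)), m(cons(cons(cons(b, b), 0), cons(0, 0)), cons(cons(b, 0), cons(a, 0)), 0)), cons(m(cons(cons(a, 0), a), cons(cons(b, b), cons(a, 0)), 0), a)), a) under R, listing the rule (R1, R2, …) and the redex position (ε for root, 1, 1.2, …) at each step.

1. m(cons(0, cons(b, cons(b, b))), cons(m(cons(cons(b, 0), cons(cons(b, a), cons(b, a))), cons(cons(b, b), cons(a, 0)), m(cons(cons(cons(b, b), 0), cons(0, 0)), cons(cons(b, 0), cons(a, 0)), 0)), cons(m(cons(cons(a, 0), a), cons(cons(b, b), cons(a, 0)), 0), a)), a)  →  m(cons(0, cons(b, cons(b, b))), cons(m(cons(cons(b, 0), cons(cons(b, a), cons(b, a))), cons(cons(b, b), cons(a, 0)), 0), cons(m(cons(cons(a, 0), a), cons(cons(b, b), cons(a, 0)), 0), a)), a)   [R5 at 2.1.3]
2. m(cons(0, cons(b, cons(b, b))), cons(m(cons(cons(b, 0), cons(cons(b, a), cons(b, a))), cons(cons(b, b), cons(a, 0)), 0), cons(m(cons(cons(a, 0), a), cons(cons(b, b), cons(a, 0)), 0), a)), a)  →  m(cons(0, cons(b, cons(b, b))), cons(b, cons(m(cons(cons(a, 0), a), cons(cons(b, b), cons(a, 0)), 0), a)), a)   [R5 at 2.1]
3. m(cons(0, cons(b, cons(b, b))), cons(b, cons(m(cons(cons(a, 0), a), cons(cons(b, b), cons(a, 0)), 0), a)), a)  →  m(cons(0, cons(b, cons(b, b))), cons(b, cons(b, a)), a)   [R5 at 2.2.1]
4. m(cons(0, cons(b, cons(b, b))), cons(b, cons(b, a)), a)  →  b   [R7 at ε]

b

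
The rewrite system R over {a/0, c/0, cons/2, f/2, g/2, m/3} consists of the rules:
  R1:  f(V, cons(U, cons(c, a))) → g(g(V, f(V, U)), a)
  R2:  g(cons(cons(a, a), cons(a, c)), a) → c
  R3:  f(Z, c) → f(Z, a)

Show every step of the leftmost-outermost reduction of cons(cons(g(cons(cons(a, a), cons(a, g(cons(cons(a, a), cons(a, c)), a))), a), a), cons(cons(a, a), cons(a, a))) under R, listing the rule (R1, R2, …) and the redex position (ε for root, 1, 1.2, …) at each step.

cons(cons(c, a), cons(cons(a, a), cons(a, a)))

1. cons(cons(g(cons(cons(a, a), cons(a, g(cons(cons(a, a), cons(a, c)), a))), a), a), cons(cons(a, a), cons(a, a)))  →  cons(cons(g(cons(cons(a, a), cons(a, c)), a), a), cons(cons(a, a), cons(a, a)))   [R2 at 1.1.1.2.2]
2. cons(cons(g(cons(cons(a, a), cons(a, c)), a), a), cons(cons(a, a), cons(a, a)))  →  cons(cons(c, a), cons(cons(a, a), cons(a, a)))   [R2 at 1.1]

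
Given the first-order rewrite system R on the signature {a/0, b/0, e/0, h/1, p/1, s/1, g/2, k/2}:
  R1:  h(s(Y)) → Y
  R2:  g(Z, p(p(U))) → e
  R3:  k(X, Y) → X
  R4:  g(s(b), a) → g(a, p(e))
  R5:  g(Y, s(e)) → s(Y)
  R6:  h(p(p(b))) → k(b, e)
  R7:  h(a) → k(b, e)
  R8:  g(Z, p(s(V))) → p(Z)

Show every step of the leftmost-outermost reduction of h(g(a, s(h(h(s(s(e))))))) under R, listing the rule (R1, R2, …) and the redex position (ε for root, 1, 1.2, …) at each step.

a

1. h(g(a, s(h(h(s(s(e)))))))  →  h(g(a, s(h(s(e)))))   [R1 at 1.2.1.1]
2. h(g(a, s(h(s(e)))))  →  h(g(a, s(e)))   [R1 at 1.2.1]
3. h(g(a, s(e)))  →  h(s(a))   [R5 at 1]
4. h(s(a))  →  a   [R1 at ε]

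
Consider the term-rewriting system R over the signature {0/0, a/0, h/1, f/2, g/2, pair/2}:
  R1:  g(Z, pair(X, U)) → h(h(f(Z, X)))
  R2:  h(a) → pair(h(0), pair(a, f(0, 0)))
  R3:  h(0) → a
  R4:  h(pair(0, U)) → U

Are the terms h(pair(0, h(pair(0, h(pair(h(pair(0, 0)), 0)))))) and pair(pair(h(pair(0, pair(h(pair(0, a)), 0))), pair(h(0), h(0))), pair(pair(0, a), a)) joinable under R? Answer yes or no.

Reduce t₁ = h(pair(0, h(pair(0, h(pair(h(pair(0, 0)), 0)))))):
1. h(pair(0, h(pair(0, h(pair(h(pair(0, 0)), 0))))))  →  h(pair(0, h(pair(h(pair(0, 0)), 0))))   [R4 at ε]
2. h(pair(0, h(pair(h(pair(0, 0)), 0))))  →  h(pair(h(pair(0, 0)), 0))   [R4 at ε]
3. h(pair(h(pair(0, 0)), 0))  →  h(pair(0, 0))   [R4 at 1.1]
4. h(pair(0, 0))  →  0   [R4 at ε]

Reduce t₂ = pair(pair(h(pair(0, pair(h(pair(0, a)), 0))), pair(h(0), h(0))), pair(pair(0, a), a)):
1. pair(pair(h(pair(0, pair(h(pair(0, a)), 0))), pair(h(0), h(0))), pair(pair(0, a), a))  →  pair(pair(pair(h(pair(0, a)), 0), pair(h(0), h(0))), pair(pair(0, a), a))   [R4 at 1.1]
2. pair(pair(pair(h(pair(0, a)), 0), pair(h(0), h(0))), pair(pair(0, a), a))  →  pair(pair(pair(a, 0), pair(h(0), h(0))), pair(pair(0, a), a))   [R4 at 1.1.1]
3. pair(pair(pair(a, 0), pair(h(0), h(0))), pair(pair(0, a), a))  →  pair(pair(pair(a, 0), pair(a, h(0))), pair(pair(0, a), a))   [R3 at 1.2.1]
4. pair(pair(pair(a, 0), pair(a, h(0))), pair(pair(0, a), a))  →  pair(pair(pair(a, 0), pair(a, a)), pair(pair(0, a), a))   [R3 at 1.2.2]

no — NF(t₁) = 0, NF(t₂) = pair(pair(pair(a, 0), pair(a, a)), pair(pair(0, a), a))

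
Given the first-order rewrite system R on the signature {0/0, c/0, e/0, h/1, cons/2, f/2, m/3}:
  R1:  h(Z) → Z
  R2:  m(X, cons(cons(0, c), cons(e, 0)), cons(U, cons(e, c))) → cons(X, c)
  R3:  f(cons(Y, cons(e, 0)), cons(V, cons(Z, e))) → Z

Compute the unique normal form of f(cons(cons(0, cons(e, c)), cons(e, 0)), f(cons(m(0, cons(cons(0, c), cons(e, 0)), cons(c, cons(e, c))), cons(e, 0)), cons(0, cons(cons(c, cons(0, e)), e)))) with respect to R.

1. f(cons(cons(0, cons(e, c)), cons(e, 0)), f(cons(m(0, cons(cons(0, c), cons(e, 0)), cons(c, cons(e, c))), cons(e, 0)), cons(0, cons(cons(c, cons(0, e)), e))))  →  f(cons(cons(0, cons(e, c)), cons(e, 0)), cons(c, cons(0, e)))   [R3 at 2]
2. f(cons(cons(0, cons(e, c)), cons(e, 0)), cons(c, cons(0, e)))  →  0   [R3 at ε]

0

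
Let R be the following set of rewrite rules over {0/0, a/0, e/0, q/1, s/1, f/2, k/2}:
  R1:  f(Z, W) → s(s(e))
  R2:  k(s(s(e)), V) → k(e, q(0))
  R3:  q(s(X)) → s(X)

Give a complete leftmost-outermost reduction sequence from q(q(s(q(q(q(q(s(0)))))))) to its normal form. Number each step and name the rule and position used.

s(s(0))

1. q(q(s(q(q(q(q(s(0))))))))  →  q(s(q(q(q(q(s(0)))))))   [R3 at 1]
2. q(s(q(q(q(q(s(0)))))))  →  s(q(q(q(q(s(0))))))   [R3 at ε]
3. s(q(q(q(q(s(0))))))  →  s(q(q(q(s(0)))))   [R3 at 1.1.1.1]
4. s(q(q(q(s(0)))))  →  s(q(q(s(0))))   [R3 at 1.1.1]
5. s(q(q(s(0))))  →  s(q(s(0)))   [R3 at 1.1]
6. s(q(s(0)))  →  s(s(0))   [R3 at 1]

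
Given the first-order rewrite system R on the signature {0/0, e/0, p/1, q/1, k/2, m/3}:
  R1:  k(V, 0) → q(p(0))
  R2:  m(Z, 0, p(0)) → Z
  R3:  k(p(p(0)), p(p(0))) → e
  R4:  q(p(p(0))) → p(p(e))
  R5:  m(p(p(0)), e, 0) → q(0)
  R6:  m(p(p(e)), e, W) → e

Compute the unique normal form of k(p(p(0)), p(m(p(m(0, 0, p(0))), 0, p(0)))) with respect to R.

1. k(p(p(0)), p(m(p(m(0, 0, p(0))), 0, p(0))))  →  k(p(p(0)), p(p(m(0, 0, p(0)))))   [R2 at 2.1]
2. k(p(p(0)), p(p(m(0, 0, p(0)))))  →  k(p(p(0)), p(p(0)))   [R2 at 2.1.1]
3. k(p(p(0)), p(p(0)))  →  e   [R3 at ε]

e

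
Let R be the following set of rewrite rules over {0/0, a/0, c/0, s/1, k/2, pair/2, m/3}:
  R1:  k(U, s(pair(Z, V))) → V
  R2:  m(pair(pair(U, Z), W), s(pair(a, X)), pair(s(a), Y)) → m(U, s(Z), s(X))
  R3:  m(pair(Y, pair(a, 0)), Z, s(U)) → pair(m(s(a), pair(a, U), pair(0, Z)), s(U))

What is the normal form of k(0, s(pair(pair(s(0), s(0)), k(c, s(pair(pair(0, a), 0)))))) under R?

1. k(0, s(pair(pair(s(0), s(0)), k(c, s(pair(pair(0, a), 0))))))  →  k(c, s(pair(pair(0, a), 0)))   [R1 at ε]
2. k(c, s(pair(pair(0, a), 0)))  →  0   [R1 at ε]

0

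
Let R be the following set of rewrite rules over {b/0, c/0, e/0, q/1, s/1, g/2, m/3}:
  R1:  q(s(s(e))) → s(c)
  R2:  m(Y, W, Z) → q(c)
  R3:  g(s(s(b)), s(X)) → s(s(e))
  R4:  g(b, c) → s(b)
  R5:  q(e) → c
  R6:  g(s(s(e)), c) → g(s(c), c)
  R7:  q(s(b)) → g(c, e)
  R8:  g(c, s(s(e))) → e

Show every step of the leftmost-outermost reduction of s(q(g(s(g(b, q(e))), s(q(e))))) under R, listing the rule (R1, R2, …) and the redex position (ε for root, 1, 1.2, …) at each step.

s(s(c))

1. s(q(g(s(g(b, q(e))), s(q(e)))))  →  s(q(g(s(g(b, c)), s(q(e)))))   [R5 at 1.1.1.1.2]
2. s(q(g(s(g(b, c)), s(q(e)))))  →  s(q(g(s(s(b)), s(q(e)))))   [R4 at 1.1.1.1]
3. s(q(g(s(s(b)), s(q(e)))))  →  s(q(s(s(e))))   [R3 at 1.1]
4. s(q(s(s(e))))  →  s(s(c))   [R1 at 1]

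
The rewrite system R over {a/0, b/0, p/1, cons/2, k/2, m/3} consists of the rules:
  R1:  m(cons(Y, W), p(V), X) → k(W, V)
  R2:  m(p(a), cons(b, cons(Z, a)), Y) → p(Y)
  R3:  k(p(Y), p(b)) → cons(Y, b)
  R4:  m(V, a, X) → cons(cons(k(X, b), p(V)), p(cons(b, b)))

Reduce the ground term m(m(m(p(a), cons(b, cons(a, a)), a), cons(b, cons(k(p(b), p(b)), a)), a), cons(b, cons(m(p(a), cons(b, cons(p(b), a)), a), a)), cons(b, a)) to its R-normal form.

p(cons(b, a))

1. m(m(m(p(a), cons(b, cons(a, a)), a), cons(b, cons(k(p(b), p(b)), a)), a), cons(b, cons(m(p(a), cons(b, cons(p(b), a)), a), a)), cons(b, a))  →  m(m(p(a), cons(b, cons(k(p(b), p(b)), a)), a), cons(b, cons(m(p(a), cons(b, cons(p(b), a)), a), a)), cons(b, a))   [R2 at 1.1]
2. m(m(p(a), cons(b, cons(k(p(b), p(b)), a)), a), cons(b, cons(m(p(a), cons(b, cons(p(b), a)), a), a)), cons(b, a))  →  m(p(a), cons(b, cons(m(p(a), cons(b, cons(p(b), a)), a), a)), cons(b, a))   [R2 at 1]
3. m(p(a), cons(b, cons(m(p(a), cons(b, cons(p(b), a)), a), a)), cons(b, a))  →  p(cons(b, a))   [R2 at ε]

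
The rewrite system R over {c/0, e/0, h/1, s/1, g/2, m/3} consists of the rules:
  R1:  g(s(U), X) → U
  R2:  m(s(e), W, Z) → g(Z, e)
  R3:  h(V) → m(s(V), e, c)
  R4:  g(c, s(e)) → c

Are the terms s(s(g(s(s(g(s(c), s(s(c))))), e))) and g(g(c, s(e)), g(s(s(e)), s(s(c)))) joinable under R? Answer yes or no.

Reduce t₁ = s(s(g(s(s(g(s(c), s(s(c))))), e))):
1. s(s(g(s(s(g(s(c), s(s(c))))), e)))  →  s(s(s(g(s(c), s(s(c))))))   [R1 at 1.1]
2. s(s(s(g(s(c), s(s(c))))))  →  s(s(s(c)))   [R1 at 1.1.1]

Reduce t₂ = g(g(c, s(e)), g(s(s(e)), s(s(c)))):
1. g(g(c, s(e)), g(s(s(e)), s(s(c))))  →  g(c, g(s(s(e)), s(s(c))))   [R4 at 1]
2. g(c, g(s(s(e)), s(s(c))))  →  g(c, s(e))   [R1 at 2]
3. g(c, s(e))  →  c   [R4 at ε]

no — NF(t₁) = s(s(s(c))), NF(t₂) = c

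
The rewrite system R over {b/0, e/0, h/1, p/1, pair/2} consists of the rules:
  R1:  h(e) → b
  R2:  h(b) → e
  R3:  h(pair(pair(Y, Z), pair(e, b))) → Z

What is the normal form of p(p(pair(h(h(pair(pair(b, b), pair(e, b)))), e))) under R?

p(p(pair(e, e)))

1. p(p(pair(h(h(pair(pair(b, b), pair(e, b)))), e)))  →  p(p(pair(h(b), e)))   [R3 at 1.1.1.1]
2. p(p(pair(h(b), e)))  →  p(p(pair(e, e)))   [R2 at 1.1.1]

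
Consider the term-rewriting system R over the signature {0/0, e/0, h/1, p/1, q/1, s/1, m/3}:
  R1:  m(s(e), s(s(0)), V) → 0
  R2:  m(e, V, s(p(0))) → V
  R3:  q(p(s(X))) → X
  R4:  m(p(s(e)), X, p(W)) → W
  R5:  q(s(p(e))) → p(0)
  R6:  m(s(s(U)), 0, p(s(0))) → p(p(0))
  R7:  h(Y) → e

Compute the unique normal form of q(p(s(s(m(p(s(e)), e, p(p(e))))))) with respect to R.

s(p(e))

1. q(p(s(s(m(p(s(e)), e, p(p(e)))))))  →  s(m(p(s(e)), e, p(p(e))))   [R3 at ε]
2. s(m(p(s(e)), e, p(p(e))))  →  s(p(e))   [R4 at 1]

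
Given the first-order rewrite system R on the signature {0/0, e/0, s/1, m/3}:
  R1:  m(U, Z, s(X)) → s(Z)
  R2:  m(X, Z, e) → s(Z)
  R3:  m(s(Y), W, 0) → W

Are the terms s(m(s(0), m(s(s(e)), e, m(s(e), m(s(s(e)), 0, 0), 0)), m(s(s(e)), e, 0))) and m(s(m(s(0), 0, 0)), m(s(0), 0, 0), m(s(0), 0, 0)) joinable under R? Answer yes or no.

Reduce t₁ = s(m(s(0), m(s(s(e)), e, m(s(e), m(s(s(e)), 0, 0), 0)), m(s(s(e)), e, 0))):
1. s(m(s(0), m(s(s(e)), e, m(s(e), m(s(s(e)), 0, 0), 0)), m(s(s(e)), e, 0)))  →  s(m(s(0), m(s(s(e)), e, m(s(s(e)), 0, 0)), m(s(s(e)), e, 0)))   [R3 at 1.2.3]
2. s(m(s(0), m(s(s(e)), e, m(s(s(e)), 0, 0)), m(s(s(e)), e, 0)))  →  s(m(s(0), m(s(s(e)), e, 0), m(s(s(e)), e, 0)))   [R3 at 1.2.3]
3. s(m(s(0), m(s(s(e)), e, 0), m(s(s(e)), e, 0)))  →  s(m(s(0), e, m(s(s(e)), e, 0)))   [R3 at 1.2]
4. s(m(s(0), e, m(s(s(e)), e, 0)))  →  s(m(s(0), e, e))   [R3 at 1.3]
5. s(m(s(0), e, e))  →  s(s(e))   [R2 at 1]

Reduce t₂ = m(s(m(s(0), 0, 0)), m(s(0), 0, 0), m(s(0), 0, 0)):
1. m(s(m(s(0), 0, 0)), m(s(0), 0, 0), m(s(0), 0, 0))  →  m(s(0), m(s(0), 0, 0), m(s(0), 0, 0))   [R3 at 1.1]
2. m(s(0), m(s(0), 0, 0), m(s(0), 0, 0))  →  m(s(0), 0, m(s(0), 0, 0))   [R3 at 2]
3. m(s(0), 0, m(s(0), 0, 0))  →  m(s(0), 0, 0)   [R3 at 3]
4. m(s(0), 0, 0)  →  0   [R3 at ε]

no — NF(t₁) = s(s(e)), NF(t₂) = 0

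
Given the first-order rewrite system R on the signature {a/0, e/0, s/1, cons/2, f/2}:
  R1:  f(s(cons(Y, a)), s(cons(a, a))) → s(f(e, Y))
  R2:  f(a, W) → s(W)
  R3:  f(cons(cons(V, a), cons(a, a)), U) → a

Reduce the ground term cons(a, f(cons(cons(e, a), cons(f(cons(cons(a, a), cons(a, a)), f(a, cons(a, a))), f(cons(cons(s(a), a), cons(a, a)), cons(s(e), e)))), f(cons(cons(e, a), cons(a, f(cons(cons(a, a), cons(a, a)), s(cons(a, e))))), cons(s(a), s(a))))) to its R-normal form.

cons(a, a)

1. cons(a, f(cons(cons(e, a), cons(f(cons(cons(a, a), cons(a, a)), f(a, cons(a, a))), f(cons(cons(s(a), a), cons(a, a)), cons(s(e), e)))), f(cons(cons(e, a), cons(a, f(cons(cons(a, a), cons(a, a)), s(cons(a, e))))), cons(s(a), s(a)))))  →  cons(a, f(cons(cons(e, a), cons(a, f(cons(cons(s(a), a), cons(a, a)), cons(s(e), e)))), f(cons(cons(e, a), cons(a, f(cons(cons(a, a), cons(a, a)), s(cons(a, e))))), cons(s(a), s(a)))))   [R3 at 2.1.2.1]
2. cons(a, f(cons(cons(e, a), cons(a, f(cons(cons(s(a), a), cons(a, a)), cons(s(e), e)))), f(cons(cons(e, a), cons(a, f(cons(cons(a, a), cons(a, a)), s(cons(a, e))))), cons(s(a), s(a)))))  →  cons(a, f(cons(cons(e, a), cons(a, a)), f(cons(cons(e, a), cons(a, f(cons(cons(a, a), cons(a, a)), s(cons(a, e))))), cons(s(a), s(a)))))   [R3 at 2.1.2.2]
3. cons(a, f(cons(cons(e, a), cons(a, a)), f(cons(cons(e, a), cons(a, f(cons(cons(a, a), cons(a, a)), s(cons(a, e))))), cons(s(a), s(a)))))  →  cons(a, a)   [R3 at 2]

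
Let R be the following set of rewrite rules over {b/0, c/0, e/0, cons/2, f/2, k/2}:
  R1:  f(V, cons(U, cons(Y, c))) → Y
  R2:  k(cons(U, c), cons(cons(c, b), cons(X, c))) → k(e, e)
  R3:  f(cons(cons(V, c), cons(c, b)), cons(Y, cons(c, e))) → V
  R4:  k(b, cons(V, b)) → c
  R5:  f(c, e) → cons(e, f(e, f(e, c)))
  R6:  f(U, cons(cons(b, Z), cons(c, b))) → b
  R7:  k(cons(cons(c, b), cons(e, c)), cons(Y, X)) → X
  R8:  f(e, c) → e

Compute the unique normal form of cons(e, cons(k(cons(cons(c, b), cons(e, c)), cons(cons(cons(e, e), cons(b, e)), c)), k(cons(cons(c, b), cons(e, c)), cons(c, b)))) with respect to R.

1. cons(e, cons(k(cons(cons(c, b), cons(e, c)), cons(cons(cons(e, e), cons(b, e)), c)), k(cons(cons(c, b), cons(e, c)), cons(c, b))))  →  cons(e, cons(c, k(cons(cons(c, b), cons(e, c)), cons(c, b))))   [R7 at 2.1]
2. cons(e, cons(c, k(cons(cons(c, b), cons(e, c)), cons(c, b))))  →  cons(e, cons(c, b))   [R7 at 2.2]

cons(e, cons(c, b))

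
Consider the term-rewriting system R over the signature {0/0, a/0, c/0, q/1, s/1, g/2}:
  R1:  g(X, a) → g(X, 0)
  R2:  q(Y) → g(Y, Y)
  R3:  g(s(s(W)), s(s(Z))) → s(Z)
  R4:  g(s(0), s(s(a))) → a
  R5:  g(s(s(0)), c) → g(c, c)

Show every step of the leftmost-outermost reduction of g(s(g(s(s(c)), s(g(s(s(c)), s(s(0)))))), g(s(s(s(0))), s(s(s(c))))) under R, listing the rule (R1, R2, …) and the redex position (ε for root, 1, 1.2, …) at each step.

1. g(s(g(s(s(c)), s(g(s(s(c)), s(s(0)))))), g(s(s(s(0))), s(s(s(c)))))  →  g(s(g(s(s(c)), s(s(0)))), g(s(s(s(0))), s(s(s(c)))))   [R3 at 1.1.2.1]
2. g(s(g(s(s(c)), s(s(0)))), g(s(s(s(0))), s(s(s(c)))))  →  g(s(s(0)), g(s(s(s(0))), s(s(s(c)))))   [R3 at 1.1]
3. g(s(s(0)), g(s(s(s(0))), s(s(s(c)))))  →  g(s(s(0)), s(s(c)))   [R3 at 2]
4. g(s(s(0)), s(s(c)))  →  s(c)   [R3 at ε]

s(c)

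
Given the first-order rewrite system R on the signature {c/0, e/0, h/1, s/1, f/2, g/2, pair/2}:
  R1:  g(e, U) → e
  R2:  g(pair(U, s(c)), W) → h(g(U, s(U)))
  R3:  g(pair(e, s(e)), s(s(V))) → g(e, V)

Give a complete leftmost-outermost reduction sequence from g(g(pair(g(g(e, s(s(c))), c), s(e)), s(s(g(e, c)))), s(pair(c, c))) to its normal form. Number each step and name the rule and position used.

e

1. g(g(pair(g(g(e, s(s(c))), c), s(e)), s(s(g(e, c)))), s(pair(c, c)))  →  g(g(pair(g(e, c), s(e)), s(s(g(e, c)))), s(pair(c, c)))   [R1 at 1.1.1.1]
2. g(g(pair(g(e, c), s(e)), s(s(g(e, c)))), s(pair(c, c)))  →  g(g(pair(e, s(e)), s(s(g(e, c)))), s(pair(c, c)))   [R1 at 1.1.1]
3. g(g(pair(e, s(e)), s(s(g(e, c)))), s(pair(c, c)))  →  g(g(e, g(e, c)), s(pair(c, c)))   [R3 at 1]
4. g(g(e, g(e, c)), s(pair(c, c)))  →  g(e, s(pair(c, c)))   [R1 at 1]
5. g(e, s(pair(c, c)))  →  e   [R1 at ε]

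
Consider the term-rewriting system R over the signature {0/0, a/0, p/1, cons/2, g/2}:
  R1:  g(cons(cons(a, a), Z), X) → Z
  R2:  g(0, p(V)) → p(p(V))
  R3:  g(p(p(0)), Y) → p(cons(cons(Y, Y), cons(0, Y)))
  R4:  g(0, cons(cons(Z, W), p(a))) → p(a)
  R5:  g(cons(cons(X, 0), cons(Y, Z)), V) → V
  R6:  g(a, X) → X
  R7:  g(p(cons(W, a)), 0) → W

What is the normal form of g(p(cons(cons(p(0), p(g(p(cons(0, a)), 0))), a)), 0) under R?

cons(p(0), p(0))

1. g(p(cons(cons(p(0), p(g(p(cons(0, a)), 0))), a)), 0)  →  cons(p(0), p(g(p(cons(0, a)), 0)))   [R7 at ε]
2. cons(p(0), p(g(p(cons(0, a)), 0)))  →  cons(p(0), p(0))   [R7 at 2.1]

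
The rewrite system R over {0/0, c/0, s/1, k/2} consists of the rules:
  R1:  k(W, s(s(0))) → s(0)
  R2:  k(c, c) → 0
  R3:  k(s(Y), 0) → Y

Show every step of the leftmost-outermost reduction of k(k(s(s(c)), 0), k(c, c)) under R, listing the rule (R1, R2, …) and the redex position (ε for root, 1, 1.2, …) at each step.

c

1. k(k(s(s(c)), 0), k(c, c))  →  k(s(c), k(c, c))   [R3 at 1]
2. k(s(c), k(c, c))  →  k(s(c), 0)   [R2 at 2]
3. k(s(c), 0)  →  c   [R3 at ε]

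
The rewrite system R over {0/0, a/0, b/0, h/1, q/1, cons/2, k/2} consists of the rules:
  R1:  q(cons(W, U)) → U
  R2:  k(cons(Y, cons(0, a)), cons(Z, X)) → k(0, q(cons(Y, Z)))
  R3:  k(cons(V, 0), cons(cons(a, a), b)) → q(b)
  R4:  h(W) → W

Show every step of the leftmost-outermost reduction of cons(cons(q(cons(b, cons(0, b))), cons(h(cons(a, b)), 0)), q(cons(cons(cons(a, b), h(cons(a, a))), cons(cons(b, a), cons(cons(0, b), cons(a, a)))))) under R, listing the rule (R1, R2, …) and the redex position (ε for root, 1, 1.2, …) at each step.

cons(cons(cons(0, b), cons(cons(a, b), 0)), cons(cons(b, a), cons(cons(0, b), cons(a, a))))

1. cons(cons(q(cons(b, cons(0, b))), cons(h(cons(a, b)), 0)), q(cons(cons(cons(a, b), h(cons(a, a))), cons(cons(b, a), cons(cons(0, b), cons(a, a))))))  →  cons(cons(cons(0, b), cons(h(cons(a, b)), 0)), q(cons(cons(cons(a, b), h(cons(a, a))), cons(cons(b, a), cons(cons(0, b), cons(a, a))))))   [R1 at 1.1]
2. cons(cons(cons(0, b), cons(h(cons(a, b)), 0)), q(cons(cons(cons(a, b), h(cons(a, a))), cons(cons(b, a), cons(cons(0, b), cons(a, a))))))  →  cons(cons(cons(0, b), cons(cons(a, b), 0)), q(cons(cons(cons(a, b), h(cons(a, a))), cons(cons(b, a), cons(cons(0, b), cons(a, a))))))   [R4 at 1.2.1]
3. cons(cons(cons(0, b), cons(cons(a, b), 0)), q(cons(cons(cons(a, b), h(cons(a, a))), cons(cons(b, a), cons(cons(0, b), cons(a, a))))))  →  cons(cons(cons(0, b), cons(cons(a, b), 0)), cons(cons(b, a), cons(cons(0, b), cons(a, a))))   [R1 at 2]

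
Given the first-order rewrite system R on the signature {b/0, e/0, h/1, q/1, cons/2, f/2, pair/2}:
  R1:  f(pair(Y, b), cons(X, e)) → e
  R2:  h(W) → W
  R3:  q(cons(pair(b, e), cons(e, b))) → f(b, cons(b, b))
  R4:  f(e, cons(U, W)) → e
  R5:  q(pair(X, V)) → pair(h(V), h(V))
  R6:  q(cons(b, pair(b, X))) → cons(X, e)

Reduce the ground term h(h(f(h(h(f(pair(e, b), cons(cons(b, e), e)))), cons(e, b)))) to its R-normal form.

1. h(h(f(h(h(f(pair(e, b), cons(cons(b, e), e)))), cons(e, b))))  →  h(f(h(h(f(pair(e, b), cons(cons(b, e), e)))), cons(e, b)))   [R2 at ε]
2. h(f(h(h(f(pair(e, b), cons(cons(b, e), e)))), cons(e, b)))  →  f(h(h(f(pair(e, b), cons(cons(b, e), e)))), cons(e, b))   [R2 at ε]
3. f(h(h(f(pair(e, b), cons(cons(b, e), e)))), cons(e, b))  →  f(h(f(pair(e, b), cons(cons(b, e), e))), cons(e, b))   [R2 at 1]
4. f(h(f(pair(e, b), cons(cons(b, e), e))), cons(e, b))  →  f(f(pair(e, b), cons(cons(b, e), e)), cons(e, b))   [R2 at 1]
5. f(f(pair(e, b), cons(cons(b, e), e)), cons(e, b))  →  f(e, cons(e, b))   [R1 at 1]
6. f(e, cons(e, b))  →  e   [R4 at ε]

e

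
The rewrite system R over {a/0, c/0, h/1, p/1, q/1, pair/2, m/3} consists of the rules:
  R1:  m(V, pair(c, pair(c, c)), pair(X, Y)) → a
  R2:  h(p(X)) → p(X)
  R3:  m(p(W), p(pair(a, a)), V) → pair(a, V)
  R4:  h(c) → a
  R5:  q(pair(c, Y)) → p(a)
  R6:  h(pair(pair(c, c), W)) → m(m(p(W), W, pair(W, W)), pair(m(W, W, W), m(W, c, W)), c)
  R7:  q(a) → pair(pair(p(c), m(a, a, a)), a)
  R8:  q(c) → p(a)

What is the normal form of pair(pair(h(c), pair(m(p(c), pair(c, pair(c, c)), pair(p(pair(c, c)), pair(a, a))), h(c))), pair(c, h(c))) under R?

1. pair(pair(h(c), pair(m(p(c), pair(c, pair(c, c)), pair(p(pair(c, c)), pair(a, a))), h(c))), pair(c, h(c)))  →  pair(pair(a, pair(m(p(c), pair(c, pair(c, c)), pair(p(pair(c, c)), pair(a, a))), h(c))), pair(c, h(c)))   [R4 at 1.1]
2. pair(pair(a, pair(m(p(c), pair(c, pair(c, c)), pair(p(pair(c, c)), pair(a, a))), h(c))), pair(c, h(c)))  →  pair(pair(a, pair(a, h(c))), pair(c, h(c)))   [R1 at 1.2.1]
3. pair(pair(a, pair(a, h(c))), pair(c, h(c)))  →  pair(pair(a, pair(a, a)), pair(c, h(c)))   [R4 at 1.2.2]
4. pair(pair(a, pair(a, a)), pair(c, h(c)))  →  pair(pair(a, pair(a, a)), pair(c, a))   [R4 at 2.2]

pair(pair(a, pair(a, a)), pair(c, a))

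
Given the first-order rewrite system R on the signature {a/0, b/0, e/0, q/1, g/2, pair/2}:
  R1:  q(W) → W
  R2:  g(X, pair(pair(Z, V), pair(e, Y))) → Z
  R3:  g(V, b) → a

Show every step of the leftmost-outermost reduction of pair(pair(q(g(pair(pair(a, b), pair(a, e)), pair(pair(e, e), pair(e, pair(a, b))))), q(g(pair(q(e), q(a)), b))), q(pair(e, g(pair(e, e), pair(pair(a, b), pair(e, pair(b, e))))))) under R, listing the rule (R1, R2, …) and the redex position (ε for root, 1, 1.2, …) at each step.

1. pair(pair(q(g(pair(pair(a, b), pair(a, e)), pair(pair(e, e), pair(e, pair(a, b))))), q(g(pair(q(e), q(a)), b))), q(pair(e, g(pair(e, e), pair(pair(a, b), pair(e, pair(b, e)))))))  →  pair(pair(g(pair(pair(a, b), pair(a, e)), pair(pair(e, e), pair(e, pair(a, b)))), q(g(pair(q(e), q(a)), b))), q(pair(e, g(pair(e, e), pair(pair(a, b), pair(e, pair(b, e)))))))   [R1 at 1.1]
2. pair(pair(g(pair(pair(a, b), pair(a, e)), pair(pair(e, e), pair(e, pair(a, b)))), q(g(pair(q(e), q(a)), b))), q(pair(e, g(pair(e, e), pair(pair(a, b), pair(e, pair(b, e)))))))  →  pair(pair(e, q(g(pair(q(e), q(a)), b))), q(pair(e, g(pair(e, e), pair(pair(a, b), pair(e, pair(b, e)))))))   [R2 at 1.1]
3. pair(pair(e, q(g(pair(q(e), q(a)), b))), q(pair(e, g(pair(e, e), pair(pair(a, b), pair(e, pair(b, e)))))))  →  pair(pair(e, g(pair(q(e), q(a)), b)), q(pair(e, g(pair(e, e), pair(pair(a, b), pair(e, pair(b, e)))))))   [R1 at 1.2]
4. pair(pair(e, g(pair(q(e), q(a)), b)), q(pair(e, g(pair(e, e), pair(pair(a, b), pair(e, pair(b, e)))))))  →  pair(pair(e, a), q(pair(e, g(pair(e, e), pair(pair(a, b), pair(e, pair(b, e)))))))   [R3 at 1.2]
5. pair(pair(e, a), q(pair(e, g(pair(e, e), pair(pair(a, b), pair(e, pair(b, e)))))))  →  pair(pair(e, a), pair(e, g(pair(e, e), pair(pair(a, b), pair(e, pair(b, e))))))   [R1 at 2]
6. pair(pair(e, a), pair(e, g(pair(e, e), pair(pair(a, b), pair(e, pair(b, e))))))  →  pair(pair(e, a), pair(e, a))   [R2 at 2.2]

pair(pair(e, a), pair(e, a))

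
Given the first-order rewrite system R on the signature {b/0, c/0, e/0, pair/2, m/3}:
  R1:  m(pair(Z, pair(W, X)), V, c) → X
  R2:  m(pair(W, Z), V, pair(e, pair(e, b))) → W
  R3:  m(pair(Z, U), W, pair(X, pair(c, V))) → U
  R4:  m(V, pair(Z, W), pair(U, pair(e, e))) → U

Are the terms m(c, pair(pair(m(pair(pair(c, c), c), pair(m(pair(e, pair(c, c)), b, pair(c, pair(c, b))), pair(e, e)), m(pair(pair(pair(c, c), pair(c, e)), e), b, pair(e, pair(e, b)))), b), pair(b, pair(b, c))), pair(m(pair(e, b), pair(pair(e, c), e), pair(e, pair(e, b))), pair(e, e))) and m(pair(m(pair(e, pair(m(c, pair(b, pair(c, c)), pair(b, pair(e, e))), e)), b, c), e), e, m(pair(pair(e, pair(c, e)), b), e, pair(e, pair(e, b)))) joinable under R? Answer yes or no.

yes — NF(t₁) = e, NF(t₂) = e

Reduce t₁ = m(c, pair(pair(m(pair(pair(c, c), c), pair(m(pair(e, pair(c, c)), b, pair(c, pair(c, b))), pair(e, e)), m(pair(pair(pair(c, c), pair(c, e)), e), b, pair(e, pair(e, b)))), b), pair(b, pair(b, c))), pair(m(pair(e, b), pair(pair(e, c), e), pair(e, pair(e, b))), pair(e, e))):
1. m(c, pair(pair(m(pair(pair(c, c), c), pair(m(pair(e, pair(c, c)), b, pair(c, pair(c, b))), pair(e, e)), m(pair(pair(pair(c, c), pair(c, e)), e), b, pair(e, pair(e, b)))), b), pair(b, pair(b, c))), pair(m(pair(e, b), pair(pair(e, c), e), pair(e, pair(e, b))), pair(e, e)))  →  m(pair(e, b), pair(pair(e, c), e), pair(e, pair(e, b)))   [R4 at ε]
2. m(pair(e, b), pair(pair(e, c), e), pair(e, pair(e, b)))  →  e   [R2 at ε]

Reduce t₂ = m(pair(m(pair(e, pair(m(c, pair(b, pair(c, c)), pair(b, pair(e, e))), e)), b, c), e), e, m(pair(pair(e, pair(c, e)), b), e, pair(e, pair(e, b)))):
1. m(pair(m(pair(e, pair(m(c, pair(b, pair(c, c)), pair(b, pair(e, e))), e)), b, c), e), e, m(pair(pair(e, pair(c, e)), b), e, pair(e, pair(e, b))))  →  m(pair(e, e), e, m(pair(pair(e, pair(c, e)), b), e, pair(e, pair(e, b))))   [R1 at 1.1]
2. m(pair(e, e), e, m(pair(pair(e, pair(c, e)), b), e, pair(e, pair(e, b))))  →  m(pair(e, e), e, pair(e, pair(c, e)))   [R2 at 3]
3. m(pair(e, e), e, pair(e, pair(c, e)))  →  e   [R3 at ε]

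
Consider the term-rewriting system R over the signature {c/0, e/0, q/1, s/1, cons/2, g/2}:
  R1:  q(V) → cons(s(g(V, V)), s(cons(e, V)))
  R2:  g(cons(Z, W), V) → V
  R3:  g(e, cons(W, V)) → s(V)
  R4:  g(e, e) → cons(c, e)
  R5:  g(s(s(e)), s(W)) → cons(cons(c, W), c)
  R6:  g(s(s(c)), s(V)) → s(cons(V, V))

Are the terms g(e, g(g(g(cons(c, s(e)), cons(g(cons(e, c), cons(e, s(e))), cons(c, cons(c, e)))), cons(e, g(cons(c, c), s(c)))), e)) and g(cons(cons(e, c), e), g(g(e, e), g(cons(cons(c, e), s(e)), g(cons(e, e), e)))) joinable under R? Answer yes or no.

no — NF(t₁) = cons(c, e), NF(t₂) = e

Reduce t₁ = g(e, g(g(g(cons(c, s(e)), cons(g(cons(e, c), cons(e, s(e))), cons(c, cons(c, e)))), cons(e, g(cons(c, c), s(c)))), e)):
1. g(e, g(g(g(cons(c, s(e)), cons(g(cons(e, c), cons(e, s(e))), cons(c, cons(c, e)))), cons(e, g(cons(c, c), s(c)))), e))  →  g(e, g(g(cons(g(cons(e, c), cons(e, s(e))), cons(c, cons(c, e))), cons(e, g(cons(c, c), s(c)))), e))   [R2 at 2.1.1]
2. g(e, g(g(cons(g(cons(e, c), cons(e, s(e))), cons(c, cons(c, e))), cons(e, g(cons(c, c), s(c)))), e))  →  g(e, g(cons(e, g(cons(c, c), s(c))), e))   [R2 at 2.1]
3. g(e, g(cons(e, g(cons(c, c), s(c))), e))  →  g(e, e)   [R2 at 2]
4. g(e, e)  →  cons(c, e)   [R4 at ε]

Reduce t₂ = g(cons(cons(e, c), e), g(g(e, e), g(cons(cons(c, e), s(e)), g(cons(e, e), e)))):
1. g(cons(cons(e, c), e), g(g(e, e), g(cons(cons(c, e), s(e)), g(cons(e, e), e))))  →  g(g(e, e), g(cons(cons(c, e), s(e)), g(cons(e, e), e)))   [R2 at ε]
2. g(g(e, e), g(cons(cons(c, e), s(e)), g(cons(e, e), e)))  →  g(cons(c, e), g(cons(cons(c, e), s(e)), g(cons(e, e), e)))   [R4 at 1]
3. g(cons(c, e), g(cons(cons(c, e), s(e)), g(cons(e, e), e)))  →  g(cons(cons(c, e), s(e)), g(cons(e, e), e))   [R2 at ε]
4. g(cons(cons(c, e), s(e)), g(cons(e, e), e))  →  g(cons(e, e), e)   [R2 at ε]
5. g(cons(e, e), e)  →  e   [R2 at ε]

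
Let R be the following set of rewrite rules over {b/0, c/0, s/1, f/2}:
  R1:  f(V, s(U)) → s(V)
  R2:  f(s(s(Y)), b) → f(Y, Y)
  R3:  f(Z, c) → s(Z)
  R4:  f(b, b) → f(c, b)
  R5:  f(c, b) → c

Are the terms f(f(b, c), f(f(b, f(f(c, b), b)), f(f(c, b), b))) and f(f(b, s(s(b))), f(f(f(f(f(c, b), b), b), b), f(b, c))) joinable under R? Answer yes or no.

Reduce t₁ = f(f(b, c), f(f(b, f(f(c, b), b)), f(f(c, b), b))):
1. f(f(b, c), f(f(b, f(f(c, b), b)), f(f(c, b), b)))  →  f(s(b), f(f(b, f(f(c, b), b)), f(f(c, b), b)))   [R3 at 1]
2. f(s(b), f(f(b, f(f(c, b), b)), f(f(c, b), b)))  →  f(s(b), f(f(b, f(c, b)), f(f(c, b), b)))   [R5 at 2.1.2.1]
3. f(s(b), f(f(b, f(c, b)), f(f(c, b), b)))  →  f(s(b), f(f(b, c), f(f(c, b), b)))   [R5 at 2.1.2]
4. f(s(b), f(f(b, c), f(f(c, b), b)))  →  f(s(b), f(s(b), f(f(c, b), b)))   [R3 at 2.1]
5. f(s(b), f(s(b), f(f(c, b), b)))  →  f(s(b), f(s(b), f(c, b)))   [R5 at 2.2.1]
6. f(s(b), f(s(b), f(c, b)))  →  f(s(b), f(s(b), c))   [R5 at 2.2]
7. f(s(b), f(s(b), c))  →  f(s(b), s(s(b)))   [R3 at 2]
8. f(s(b), s(s(b)))  →  s(s(b))   [R1 at ε]

Reduce t₂ = f(f(b, s(s(b))), f(f(f(f(f(c, b), b), b), b), f(b, c))):
1. f(f(b, s(s(b))), f(f(f(f(f(c, b), b), b), b), f(b, c)))  →  f(s(b), f(f(f(f(f(c, b), b), b), b), f(b, c)))   [R1 at 1]
2. f(s(b), f(f(f(f(f(c, b), b), b), b), f(b, c)))  →  f(s(b), f(f(f(f(c, b), b), b), f(b, c)))   [R5 at 2.1.1.1.1]
3. f(s(b), f(f(f(f(c, b), b), b), f(b, c)))  →  f(s(b), f(f(f(c, b), b), f(b, c)))   [R5 at 2.1.1.1]
4. f(s(b), f(f(f(c, b), b), f(b, c)))  →  f(s(b), f(f(c, b), f(b, c)))   [R5 at 2.1.1]
5. f(s(b), f(f(c, b), f(b, c)))  →  f(s(b), f(c, f(b, c)))   [R5 at 2.1]
6. f(s(b), f(c, f(b, c)))  →  f(s(b), f(c, s(b)))   [R3 at 2.2]
7. f(s(b), f(c, s(b)))  →  f(s(b), s(c))   [R1 at 2]
8. f(s(b), s(c))  →  s(s(b))   [R1 at ε]

yes — NF(t₁) = s(s(b)), NF(t₂) = s(s(b))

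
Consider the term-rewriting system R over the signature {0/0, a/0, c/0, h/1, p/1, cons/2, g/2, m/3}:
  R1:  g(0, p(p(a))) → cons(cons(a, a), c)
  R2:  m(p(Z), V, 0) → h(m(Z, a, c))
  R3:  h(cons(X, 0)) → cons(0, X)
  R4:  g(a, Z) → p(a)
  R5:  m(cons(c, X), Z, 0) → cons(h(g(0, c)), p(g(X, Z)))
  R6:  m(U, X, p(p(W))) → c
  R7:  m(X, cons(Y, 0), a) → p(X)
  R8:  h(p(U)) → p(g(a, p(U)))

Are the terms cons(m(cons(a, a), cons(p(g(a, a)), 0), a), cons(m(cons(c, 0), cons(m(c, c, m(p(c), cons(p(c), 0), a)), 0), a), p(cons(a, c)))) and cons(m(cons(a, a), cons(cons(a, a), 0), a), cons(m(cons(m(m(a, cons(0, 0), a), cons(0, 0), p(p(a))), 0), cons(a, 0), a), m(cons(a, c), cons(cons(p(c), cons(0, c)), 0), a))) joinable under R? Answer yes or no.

yes — NF(t₁) = cons(p(cons(a, a)), cons(p(cons(c, 0)), p(cons(a, c)))), NF(t₂) = cons(p(cons(a, a)), cons(p(cons(c, 0)), p(cons(a, c))))

Reduce t₁ = cons(m(cons(a, a), cons(p(g(a, a)), 0), a), cons(m(cons(c, 0), cons(m(c, c, m(p(c), cons(p(c), 0), a)), 0), a), p(cons(a, c)))):
1. cons(m(cons(a, a), cons(p(g(a, a)), 0), a), cons(m(cons(c, 0), cons(m(c, c, m(p(c), cons(p(c), 0), a)), 0), a), p(cons(a, c))))  →  cons(p(cons(a, a)), cons(m(cons(c, 0), cons(m(c, c, m(p(c), cons(p(c), 0), a)), 0), a), p(cons(a, c))))   [R7 at 1]
2. cons(p(cons(a, a)), cons(m(cons(c, 0), cons(m(c, c, m(p(c), cons(p(c), 0), a)), 0), a), p(cons(a, c))))  →  cons(p(cons(a, a)), cons(p(cons(c, 0)), p(cons(a, c))))   [R7 at 2.1]

Reduce t₂ = cons(m(cons(a, a), cons(cons(a, a), 0), a), cons(m(cons(m(m(a, cons(0, 0), a), cons(0, 0), p(p(a))), 0), cons(a, 0), a), m(cons(a, c), cons(cons(p(c), cons(0, c)), 0), a))):
1. cons(m(cons(a, a), cons(cons(a, a), 0), a), cons(m(cons(m(m(a, cons(0, 0), a), cons(0, 0), p(p(a))), 0), cons(a, 0), a), m(cons(a, c), cons(cons(p(c), cons(0, c)), 0), a)))  →  cons(p(cons(a, a)), cons(m(cons(m(m(a, cons(0, 0), a), cons(0, 0), p(p(a))), 0), cons(a, 0), a), m(cons(a, c), cons(cons(p(c), cons(0, c)), 0), a)))   [R7 at 1]
2. cons(p(cons(a, a)), cons(m(cons(m(m(a, cons(0, 0), a), cons(0, 0), p(p(a))), 0), cons(a, 0), a), m(cons(a, c), cons(cons(p(c), cons(0, c)), 0), a)))  →  cons(p(cons(a, a)), cons(p(cons(m(m(a, cons(0, 0), a), cons(0, 0), p(p(a))), 0)), m(cons(a, c), cons(cons(p(c), cons(0, c)), 0), a)))   [R7 at 2.1]
3. cons(p(cons(a, a)), cons(p(cons(m(m(a, cons(0, 0), a), cons(0, 0), p(p(a))), 0)), m(cons(a, c), cons(cons(p(c), cons(0, c)), 0), a)))  →  cons(p(cons(a, a)), cons(p(cons(c, 0)), m(cons(a, c), cons(cons(p(c), cons(0, c)), 0), a)))   [R6 at 2.1.1.1]
4. cons(p(cons(a, a)), cons(p(cons(c, 0)), m(cons(a, c), cons(cons(p(c), cons(0, c)), 0), a)))  →  cons(p(cons(a, a)), cons(p(cons(c, 0)), p(cons(a, c))))   [R7 at 2.2]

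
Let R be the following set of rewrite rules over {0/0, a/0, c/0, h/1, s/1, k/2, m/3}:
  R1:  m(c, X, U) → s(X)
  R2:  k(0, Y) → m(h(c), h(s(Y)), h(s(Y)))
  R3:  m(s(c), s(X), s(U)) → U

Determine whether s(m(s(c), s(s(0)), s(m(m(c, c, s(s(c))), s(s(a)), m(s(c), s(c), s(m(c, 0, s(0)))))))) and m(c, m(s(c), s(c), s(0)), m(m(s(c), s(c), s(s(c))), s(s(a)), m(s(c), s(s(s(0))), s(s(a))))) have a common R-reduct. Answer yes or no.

yes — NF(t₁) = s(0), NF(t₂) = s(0)

Reduce t₁ = s(m(s(c), s(s(0)), s(m(m(c, c, s(s(c))), s(s(a)), m(s(c), s(c), s(m(c, 0, s(0)))))))):
1. s(m(s(c), s(s(0)), s(m(m(c, c, s(s(c))), s(s(a)), m(s(c), s(c), s(m(c, 0, s(0))))))))  →  s(m(m(c, c, s(s(c))), s(s(a)), m(s(c), s(c), s(m(c, 0, s(0))))))   [R3 at 1]
2. s(m(m(c, c, s(s(c))), s(s(a)), m(s(c), s(c), s(m(c, 0, s(0))))))  →  s(m(s(c), s(s(a)), m(s(c), s(c), s(m(c, 0, s(0))))))   [R1 at 1.1]
3. s(m(s(c), s(s(a)), m(s(c), s(c), s(m(c, 0, s(0))))))  →  s(m(s(c), s(s(a)), m(c, 0, s(0))))   [R3 at 1.3]
4. s(m(s(c), s(s(a)), m(c, 0, s(0))))  →  s(m(s(c), s(s(a)), s(0)))   [R1 at 1.3]
5. s(m(s(c), s(s(a)), s(0)))  →  s(0)   [R3 at 1]

Reduce t₂ = m(c, m(s(c), s(c), s(0)), m(m(s(c), s(c), s(s(c))), s(s(a)), m(s(c), s(s(s(0))), s(s(a))))):
1. m(c, m(s(c), s(c), s(0)), m(m(s(c), s(c), s(s(c))), s(s(a)), m(s(c), s(s(s(0))), s(s(a)))))  →  s(m(s(c), s(c), s(0)))   [R1 at ε]
2. s(m(s(c), s(c), s(0)))  →  s(0)   [R3 at 1]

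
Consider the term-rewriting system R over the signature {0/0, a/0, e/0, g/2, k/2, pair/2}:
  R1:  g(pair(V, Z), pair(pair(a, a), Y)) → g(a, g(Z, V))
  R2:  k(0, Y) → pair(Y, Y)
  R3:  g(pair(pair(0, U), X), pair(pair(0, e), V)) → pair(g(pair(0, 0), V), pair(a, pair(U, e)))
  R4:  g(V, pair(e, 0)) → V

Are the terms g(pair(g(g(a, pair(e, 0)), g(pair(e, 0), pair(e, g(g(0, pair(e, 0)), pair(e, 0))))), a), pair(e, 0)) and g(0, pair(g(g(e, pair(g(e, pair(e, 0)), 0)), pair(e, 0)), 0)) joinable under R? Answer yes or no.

no — NF(t₁) = pair(a, a), NF(t₂) = 0

Reduce t₁ = g(pair(g(g(a, pair(e, 0)), g(pair(e, 0), pair(e, g(g(0, pair(e, 0)), pair(e, 0))))), a), pair(e, 0)):
1. g(pair(g(g(a, pair(e, 0)), g(pair(e, 0), pair(e, g(g(0, pair(e, 0)), pair(e, 0))))), a), pair(e, 0))  →  pair(g(g(a, pair(e, 0)), g(pair(e, 0), pair(e, g(g(0, pair(e, 0)), pair(e, 0))))), a)   [R4 at ε]
2. pair(g(g(a, pair(e, 0)), g(pair(e, 0), pair(e, g(g(0, pair(e, 0)), pair(e, 0))))), a)  →  pair(g(a, g(pair(e, 0), pair(e, g(g(0, pair(e, 0)), pair(e, 0))))), a)   [R4 at 1.1]
3. pair(g(a, g(pair(e, 0), pair(e, g(g(0, pair(e, 0)), pair(e, 0))))), a)  →  pair(g(a, g(pair(e, 0), pair(e, g(0, pair(e, 0))))), a)   [R4 at 1.2.2.2]
4. pair(g(a, g(pair(e, 0), pair(e, g(0, pair(e, 0))))), a)  →  pair(g(a, g(pair(e, 0), pair(e, 0))), a)   [R4 at 1.2.2.2]
5. pair(g(a, g(pair(e, 0), pair(e, 0))), a)  →  pair(g(a, pair(e, 0)), a)   [R4 at 1.2]
6. pair(g(a, pair(e, 0)), a)  →  pair(a, a)   [R4 at 1]

Reduce t₂ = g(0, pair(g(g(e, pair(g(e, pair(e, 0)), 0)), pair(e, 0)), 0)):
1. g(0, pair(g(g(e, pair(g(e, pair(e, 0)), 0)), pair(e, 0)), 0))  →  g(0, pair(g(e, pair(g(e, pair(e, 0)), 0)), 0))   [R4 at 2.1]
2. g(0, pair(g(e, pair(g(e, pair(e, 0)), 0)), 0))  →  g(0, pair(g(e, pair(e, 0)), 0))   [R4 at 2.1.2.1]
3. g(0, pair(g(e, pair(e, 0)), 0))  →  g(0, pair(e, 0))   [R4 at 2.1]
4. g(0, pair(e, 0))  →  0   [R4 at ε]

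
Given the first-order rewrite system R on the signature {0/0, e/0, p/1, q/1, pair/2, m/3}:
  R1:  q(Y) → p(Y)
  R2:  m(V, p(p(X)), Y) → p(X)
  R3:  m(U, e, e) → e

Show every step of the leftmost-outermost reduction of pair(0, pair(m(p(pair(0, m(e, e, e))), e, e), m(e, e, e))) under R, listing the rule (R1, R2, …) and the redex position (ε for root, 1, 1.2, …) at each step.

pair(0, pair(e, e))

1. pair(0, pair(m(p(pair(0, m(e, e, e))), e, e), m(e, e, e)))  →  pair(0, pair(e, m(e, e, e)))   [R3 at 2.1]
2. pair(0, pair(e, m(e, e, e)))  →  pair(0, pair(e, e))   [R3 at 2.2]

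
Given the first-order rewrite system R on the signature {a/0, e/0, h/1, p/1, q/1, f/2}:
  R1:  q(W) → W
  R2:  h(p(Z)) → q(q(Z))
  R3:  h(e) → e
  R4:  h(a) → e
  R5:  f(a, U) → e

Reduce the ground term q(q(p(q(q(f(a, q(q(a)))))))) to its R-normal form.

1. q(q(p(q(q(f(a, q(q(a))))))))  →  q(p(q(q(f(a, q(q(a)))))))   [R1 at ε]
2. q(p(q(q(f(a, q(q(a)))))))  →  p(q(q(f(a, q(q(a))))))   [R1 at ε]
3. p(q(q(f(a, q(q(a))))))  →  p(q(f(a, q(q(a)))))   [R1 at 1]
4. p(q(f(a, q(q(a)))))  →  p(f(a, q(q(a))))   [R1 at 1]
5. p(f(a, q(q(a))))  →  p(e)   [R5 at 1]

p(e)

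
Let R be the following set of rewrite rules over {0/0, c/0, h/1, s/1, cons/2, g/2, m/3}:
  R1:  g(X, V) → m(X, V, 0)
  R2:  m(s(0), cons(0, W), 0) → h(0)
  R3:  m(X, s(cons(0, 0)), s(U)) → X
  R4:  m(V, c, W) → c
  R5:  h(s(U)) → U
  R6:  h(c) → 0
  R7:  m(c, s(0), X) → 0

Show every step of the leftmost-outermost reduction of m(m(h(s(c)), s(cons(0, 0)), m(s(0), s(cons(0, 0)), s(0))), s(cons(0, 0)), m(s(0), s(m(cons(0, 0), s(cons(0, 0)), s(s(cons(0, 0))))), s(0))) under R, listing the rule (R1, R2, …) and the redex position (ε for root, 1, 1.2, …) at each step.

1. m(m(h(s(c)), s(cons(0, 0)), m(s(0), s(cons(0, 0)), s(0))), s(cons(0, 0)), m(s(0), s(m(cons(0, 0), s(cons(0, 0)), s(s(cons(0, 0))))), s(0)))  →  m(m(c, s(cons(0, 0)), m(s(0), s(cons(0, 0)), s(0))), s(cons(0, 0)), m(s(0), s(m(cons(0, 0), s(cons(0, 0)), s(s(cons(0, 0))))), s(0)))   [R5 at 1.1]
2. m(m(c, s(cons(0, 0)), m(s(0), s(cons(0, 0)), s(0))), s(cons(0, 0)), m(s(0), s(m(cons(0, 0), s(cons(0, 0)), s(s(cons(0, 0))))), s(0)))  →  m(m(c, s(cons(0, 0)), s(0)), s(cons(0, 0)), m(s(0), s(m(cons(0, 0), s(cons(0, 0)), s(s(cons(0, 0))))), s(0)))   [R3 at 1.3]
3. m(m(c, s(cons(0, 0)), s(0)), s(cons(0, 0)), m(s(0), s(m(cons(0, 0), s(cons(0, 0)), s(s(cons(0, 0))))), s(0)))  →  m(c, s(cons(0, 0)), m(s(0), s(m(cons(0, 0), s(cons(0, 0)), s(s(cons(0, 0))))), s(0)))   [R3 at 1]
4. m(c, s(cons(0, 0)), m(s(0), s(m(cons(0, 0), s(cons(0, 0)), s(s(cons(0, 0))))), s(0)))  →  m(c, s(cons(0, 0)), m(s(0), s(cons(0, 0)), s(0)))   [R3 at 3.2.1]
5. m(c, s(cons(0, 0)), m(s(0), s(cons(0, 0)), s(0)))  →  m(c, s(cons(0, 0)), s(0))   [R3 at 3]
6. m(c, s(cons(0, 0)), s(0))  →  c   [R3 at ε]

c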